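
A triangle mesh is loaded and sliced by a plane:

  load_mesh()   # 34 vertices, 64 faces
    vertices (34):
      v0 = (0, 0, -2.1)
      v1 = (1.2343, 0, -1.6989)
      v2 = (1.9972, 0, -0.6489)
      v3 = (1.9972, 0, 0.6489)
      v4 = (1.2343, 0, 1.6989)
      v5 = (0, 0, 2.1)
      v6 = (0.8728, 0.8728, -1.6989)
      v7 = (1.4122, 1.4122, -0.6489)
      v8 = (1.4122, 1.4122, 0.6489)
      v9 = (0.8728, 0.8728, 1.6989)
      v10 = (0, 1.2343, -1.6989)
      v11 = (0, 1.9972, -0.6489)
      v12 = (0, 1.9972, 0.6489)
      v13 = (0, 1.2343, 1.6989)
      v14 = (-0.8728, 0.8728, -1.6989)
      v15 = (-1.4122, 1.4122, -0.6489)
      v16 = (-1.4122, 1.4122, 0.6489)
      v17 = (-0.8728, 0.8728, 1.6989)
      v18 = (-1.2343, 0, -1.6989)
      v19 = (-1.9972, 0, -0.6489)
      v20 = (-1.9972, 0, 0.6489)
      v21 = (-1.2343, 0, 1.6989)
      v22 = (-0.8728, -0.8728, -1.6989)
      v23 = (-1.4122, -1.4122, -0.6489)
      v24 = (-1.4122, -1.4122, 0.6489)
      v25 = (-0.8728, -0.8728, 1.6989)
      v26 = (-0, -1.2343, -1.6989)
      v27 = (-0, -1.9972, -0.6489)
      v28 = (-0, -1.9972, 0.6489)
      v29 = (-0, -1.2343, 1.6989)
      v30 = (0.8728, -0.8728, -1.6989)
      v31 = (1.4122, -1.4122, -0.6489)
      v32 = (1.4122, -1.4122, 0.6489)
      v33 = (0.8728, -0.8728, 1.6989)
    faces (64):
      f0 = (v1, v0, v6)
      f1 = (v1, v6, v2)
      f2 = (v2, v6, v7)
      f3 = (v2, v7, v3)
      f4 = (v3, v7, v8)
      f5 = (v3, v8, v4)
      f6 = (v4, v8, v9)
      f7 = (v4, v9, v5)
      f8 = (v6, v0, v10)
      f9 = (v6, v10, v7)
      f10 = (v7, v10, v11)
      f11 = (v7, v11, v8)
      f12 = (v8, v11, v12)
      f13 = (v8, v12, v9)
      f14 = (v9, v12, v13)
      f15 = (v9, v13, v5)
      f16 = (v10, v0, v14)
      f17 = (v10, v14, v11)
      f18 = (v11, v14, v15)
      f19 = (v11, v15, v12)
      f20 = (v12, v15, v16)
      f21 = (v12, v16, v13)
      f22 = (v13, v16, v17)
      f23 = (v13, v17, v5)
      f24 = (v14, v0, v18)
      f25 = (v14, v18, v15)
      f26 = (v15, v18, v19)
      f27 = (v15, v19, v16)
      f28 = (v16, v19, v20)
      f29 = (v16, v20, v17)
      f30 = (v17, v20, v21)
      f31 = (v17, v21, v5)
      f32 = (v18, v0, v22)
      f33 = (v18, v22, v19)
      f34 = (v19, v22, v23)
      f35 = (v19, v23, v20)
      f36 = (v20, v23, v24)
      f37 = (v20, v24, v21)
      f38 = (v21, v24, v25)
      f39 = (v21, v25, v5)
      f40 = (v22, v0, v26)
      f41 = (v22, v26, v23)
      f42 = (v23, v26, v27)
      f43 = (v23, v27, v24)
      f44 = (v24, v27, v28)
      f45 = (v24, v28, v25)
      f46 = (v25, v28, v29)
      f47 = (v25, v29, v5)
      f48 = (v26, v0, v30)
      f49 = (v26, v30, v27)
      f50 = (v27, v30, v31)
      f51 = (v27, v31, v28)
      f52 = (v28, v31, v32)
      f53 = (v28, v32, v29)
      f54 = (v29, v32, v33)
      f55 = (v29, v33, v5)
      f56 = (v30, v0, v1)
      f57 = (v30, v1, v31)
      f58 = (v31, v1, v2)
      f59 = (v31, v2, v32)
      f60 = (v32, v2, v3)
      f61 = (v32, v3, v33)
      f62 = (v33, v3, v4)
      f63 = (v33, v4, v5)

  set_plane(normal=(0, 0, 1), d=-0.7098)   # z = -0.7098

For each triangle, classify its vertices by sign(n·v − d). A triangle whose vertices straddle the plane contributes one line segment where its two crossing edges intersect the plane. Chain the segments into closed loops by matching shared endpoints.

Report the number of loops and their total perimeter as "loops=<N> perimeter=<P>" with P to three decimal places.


loops=1 perimeter=11.958

Straddling triangles (16 of 64):
  (v1,v6,v2) [--+] → (1.93198, 0.0506224, -0.7098)–(1.95295, 0, -0.7098)  len=0.0548
  (v2,v6,v7) [+-+] → (1.93198, 0.0506224, -0.7098)–(1.38091, 1.38091, -0.7098)  len=1.4399
  (v6,v10,v7) [--+] → (1.33029, 1.40188, -0.7098)–(1.38091, 1.38091, -0.7098)  len=0.0548
  (v7,v10,v11) [+-+] → (1.33029, 1.40188, -0.7098)–(0, 1.95295, -0.7098)  len=1.4399
  (v10,v14,v11) [--+] → (-0.0506224, 1.93198, -0.7098)–(0, 1.95295, -0.7098)  len=0.0548
  (v11,v14,v15) [+-+] → (-0.0506224, 1.93198, -0.7098)–(-1.38091, 1.38091, -0.7098)  len=1.4399
  (v14,v18,v15) [--+] → (-1.40188, 1.33029, -0.7098)–(-1.38091, 1.38091, -0.7098)  len=0.0548
  (v15,v18,v19) [+-+] → (-1.40188, 1.33029, -0.7098)–(-1.95295, 0, -0.7098)  len=1.4399
  (v18,v22,v19) [--+] → (-1.93198, -0.0506224, -0.7098)–(-1.95295, 0, -0.7098)  len=0.0548
  (v19,v22,v23) [+-+] → (-1.93198, -0.0506224, -0.7098)–(-1.38091, -1.38091, -0.7098)  len=1.4399
  (v22,v26,v23) [--+] → (-1.33029, -1.40188, -0.7098)–(-1.38091, -1.38091, -0.7098)  len=0.0548
  (v23,v26,v27) [+-+] → (-1.33029, -1.40188, -0.7098)–(0, -1.95295, -0.7098)  len=1.4399
  (v26,v30,v27) [--+] → (0.0506224, -1.93198, -0.7098)–(0, -1.95295, -0.7098)  len=0.0548
  (v27,v30,v31) [+-+] → (0.0506224, -1.93198, -0.7098)–(1.38091, -1.38091, -0.7098)  len=1.4399
  (v30,v1,v31) [--+] → (1.40188, -1.33029, -0.7098)–(1.38091, -1.38091, -0.7098)  len=0.0548
  (v31,v1,v2) [+-+] → (1.40188, -1.33029, -0.7098)–(1.95295, 0, -0.7098)  len=1.4399

Chained into 1 loop(s):
  loop 1: 16 segments, perimeter = 11.9577
Total perimeter = 11.958


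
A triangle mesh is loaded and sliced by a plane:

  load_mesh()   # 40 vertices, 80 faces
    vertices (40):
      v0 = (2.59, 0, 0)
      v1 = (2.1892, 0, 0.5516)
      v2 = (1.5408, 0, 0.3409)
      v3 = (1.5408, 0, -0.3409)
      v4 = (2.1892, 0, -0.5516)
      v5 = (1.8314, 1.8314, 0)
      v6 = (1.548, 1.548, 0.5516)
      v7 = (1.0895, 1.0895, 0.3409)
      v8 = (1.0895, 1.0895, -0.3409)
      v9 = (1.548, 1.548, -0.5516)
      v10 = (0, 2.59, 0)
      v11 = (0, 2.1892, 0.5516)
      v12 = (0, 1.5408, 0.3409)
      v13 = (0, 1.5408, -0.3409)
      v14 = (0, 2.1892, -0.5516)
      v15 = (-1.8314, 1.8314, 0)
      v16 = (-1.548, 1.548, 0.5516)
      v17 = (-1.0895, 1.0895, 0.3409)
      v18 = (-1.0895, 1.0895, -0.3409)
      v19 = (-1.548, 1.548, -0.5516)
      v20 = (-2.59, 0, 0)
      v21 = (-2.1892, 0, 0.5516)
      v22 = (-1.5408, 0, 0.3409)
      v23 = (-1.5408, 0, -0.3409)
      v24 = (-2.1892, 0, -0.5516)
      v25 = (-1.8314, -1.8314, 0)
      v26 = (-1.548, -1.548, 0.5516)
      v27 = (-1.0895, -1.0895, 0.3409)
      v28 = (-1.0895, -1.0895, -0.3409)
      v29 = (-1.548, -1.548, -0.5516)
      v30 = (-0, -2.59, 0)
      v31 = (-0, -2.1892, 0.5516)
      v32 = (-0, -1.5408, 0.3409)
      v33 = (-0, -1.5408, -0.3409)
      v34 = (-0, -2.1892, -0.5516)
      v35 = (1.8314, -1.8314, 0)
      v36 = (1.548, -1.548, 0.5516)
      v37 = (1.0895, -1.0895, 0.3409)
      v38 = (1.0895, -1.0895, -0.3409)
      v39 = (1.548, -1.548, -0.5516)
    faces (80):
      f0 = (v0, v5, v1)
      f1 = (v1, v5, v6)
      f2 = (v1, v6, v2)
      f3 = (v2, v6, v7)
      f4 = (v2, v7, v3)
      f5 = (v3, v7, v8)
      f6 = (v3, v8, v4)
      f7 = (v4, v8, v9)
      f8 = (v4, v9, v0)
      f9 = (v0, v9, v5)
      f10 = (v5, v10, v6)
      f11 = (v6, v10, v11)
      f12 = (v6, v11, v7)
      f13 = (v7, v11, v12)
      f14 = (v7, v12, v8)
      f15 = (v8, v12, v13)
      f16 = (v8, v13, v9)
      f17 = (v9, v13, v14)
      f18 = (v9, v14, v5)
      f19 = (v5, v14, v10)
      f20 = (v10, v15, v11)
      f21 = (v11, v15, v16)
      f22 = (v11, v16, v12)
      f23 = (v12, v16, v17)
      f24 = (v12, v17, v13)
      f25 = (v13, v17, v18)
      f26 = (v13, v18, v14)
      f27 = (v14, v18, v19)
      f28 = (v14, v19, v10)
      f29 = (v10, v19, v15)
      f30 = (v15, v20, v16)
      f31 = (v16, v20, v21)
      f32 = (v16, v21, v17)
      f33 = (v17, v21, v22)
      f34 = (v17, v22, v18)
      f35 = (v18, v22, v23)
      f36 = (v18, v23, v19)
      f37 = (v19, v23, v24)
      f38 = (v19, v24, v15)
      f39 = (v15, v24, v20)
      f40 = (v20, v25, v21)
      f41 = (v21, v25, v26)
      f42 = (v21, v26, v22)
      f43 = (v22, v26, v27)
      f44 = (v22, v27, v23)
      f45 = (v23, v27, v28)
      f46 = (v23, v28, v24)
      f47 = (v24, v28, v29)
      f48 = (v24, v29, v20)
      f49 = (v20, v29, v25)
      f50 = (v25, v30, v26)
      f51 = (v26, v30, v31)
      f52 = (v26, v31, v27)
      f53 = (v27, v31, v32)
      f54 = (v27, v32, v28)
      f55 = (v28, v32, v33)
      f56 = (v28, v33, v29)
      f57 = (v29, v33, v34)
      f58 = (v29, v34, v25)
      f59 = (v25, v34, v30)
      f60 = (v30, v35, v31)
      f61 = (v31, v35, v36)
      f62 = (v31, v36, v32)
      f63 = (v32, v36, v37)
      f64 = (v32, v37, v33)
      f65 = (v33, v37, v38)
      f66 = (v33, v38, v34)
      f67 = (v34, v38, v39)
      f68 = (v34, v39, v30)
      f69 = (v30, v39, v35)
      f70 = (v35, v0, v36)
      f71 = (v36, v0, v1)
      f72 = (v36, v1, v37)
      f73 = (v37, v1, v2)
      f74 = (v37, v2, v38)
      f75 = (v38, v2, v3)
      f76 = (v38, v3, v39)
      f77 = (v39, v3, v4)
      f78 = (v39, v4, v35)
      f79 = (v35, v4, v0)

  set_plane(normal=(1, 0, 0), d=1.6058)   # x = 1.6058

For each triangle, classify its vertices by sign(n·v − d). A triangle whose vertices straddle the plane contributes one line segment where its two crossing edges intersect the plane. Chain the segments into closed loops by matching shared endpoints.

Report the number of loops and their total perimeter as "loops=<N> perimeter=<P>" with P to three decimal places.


loops=1 perimeter=8.764

Straddling triangles (18 of 80):
  (v1,v5,v6) [++-] → (1.6058, 1.6058, 0.4391)–(1.6058, 1.40846, 0.5516)  len=0.2272
  (v1,v6,v2) [+--] → (1.6058, 1.40846, 0.5516)–(1.6058, 0, 0.362022)  len=1.4212
  (v3,v8,v4) [--+] → (1.6058, 0.577989, -0.439822)–(1.6058, 0, -0.362022)  len=0.5832
  (v4,v8,v9) [+--] → (1.6058, 0.577989, -0.439822)–(1.6058, 1.40846, -0.5516)  len=0.8380
  (v4,v9,v0) [+-+] → (1.6058, 1.40846, -0.5516)–(1.6058, 1.46213, -0.521003)  len=0.0618
  (v0,v9,v5) [+-+] → (1.6058, 1.46213, -0.521003)–(1.6058, 1.6058, -0.4391)  len=0.1654
  (v5,v10,v6) [+--] → (1.6058, 1.92485, 0)–(1.6058, 1.6058, 0.4391)  len=0.5428
  (v9,v14,v5) [--+] → (1.6058, 1.87548, -0.0679485)–(1.6058, 1.6058, -0.4391)  len=0.4588
  (v5,v14,v10) [+--] → (1.6058, 1.87548, -0.0679485)–(1.6058, 1.92485, 0)  len=0.0840
  (v30,v35,v31) [-+-] → (1.6058, -1.92485, 0)–(1.6058, -1.87548, 0.0679485)  len=0.0840
  (v31,v35,v36) [-+-] → (1.6058, -1.87548, 0.0679485)–(1.6058, -1.6058, 0.4391)  len=0.4588
  (v30,v39,v35) [--+] → (1.6058, -1.6058, -0.4391)–(1.6058, -1.92485, 0)  len=0.5428
  (v35,v0,v36) [++-] → (1.6058, -1.46213, 0.521003)–(1.6058, -1.6058, 0.4391)  len=0.1654
  (v36,v0,v1) [-++] → (1.6058, -1.46213, 0.521003)–(1.6058, -1.40846, 0.5516)  len=0.0618
  (v36,v1,v37) [-+-] → (1.6058, -1.40846, 0.5516)–(1.6058, -0.577989, 0.439822)  len=0.8380
  (v37,v1,v2) [-+-] → (1.6058, -0.577989, 0.439822)–(1.6058, 0, 0.362022)  len=0.5832
  (v39,v3,v4) [--+] → (1.6058, 0, -0.362022)–(1.6058, -1.40846, -0.5516)  len=1.4212
  (v39,v4,v35) [-++] → (1.6058, -1.40846, -0.5516)–(1.6058, -1.6058, -0.4391)  len=0.2272

Chained into 1 loop(s):
  loop 1: 18 segments, perimeter = 8.7643
Total perimeter = 8.764


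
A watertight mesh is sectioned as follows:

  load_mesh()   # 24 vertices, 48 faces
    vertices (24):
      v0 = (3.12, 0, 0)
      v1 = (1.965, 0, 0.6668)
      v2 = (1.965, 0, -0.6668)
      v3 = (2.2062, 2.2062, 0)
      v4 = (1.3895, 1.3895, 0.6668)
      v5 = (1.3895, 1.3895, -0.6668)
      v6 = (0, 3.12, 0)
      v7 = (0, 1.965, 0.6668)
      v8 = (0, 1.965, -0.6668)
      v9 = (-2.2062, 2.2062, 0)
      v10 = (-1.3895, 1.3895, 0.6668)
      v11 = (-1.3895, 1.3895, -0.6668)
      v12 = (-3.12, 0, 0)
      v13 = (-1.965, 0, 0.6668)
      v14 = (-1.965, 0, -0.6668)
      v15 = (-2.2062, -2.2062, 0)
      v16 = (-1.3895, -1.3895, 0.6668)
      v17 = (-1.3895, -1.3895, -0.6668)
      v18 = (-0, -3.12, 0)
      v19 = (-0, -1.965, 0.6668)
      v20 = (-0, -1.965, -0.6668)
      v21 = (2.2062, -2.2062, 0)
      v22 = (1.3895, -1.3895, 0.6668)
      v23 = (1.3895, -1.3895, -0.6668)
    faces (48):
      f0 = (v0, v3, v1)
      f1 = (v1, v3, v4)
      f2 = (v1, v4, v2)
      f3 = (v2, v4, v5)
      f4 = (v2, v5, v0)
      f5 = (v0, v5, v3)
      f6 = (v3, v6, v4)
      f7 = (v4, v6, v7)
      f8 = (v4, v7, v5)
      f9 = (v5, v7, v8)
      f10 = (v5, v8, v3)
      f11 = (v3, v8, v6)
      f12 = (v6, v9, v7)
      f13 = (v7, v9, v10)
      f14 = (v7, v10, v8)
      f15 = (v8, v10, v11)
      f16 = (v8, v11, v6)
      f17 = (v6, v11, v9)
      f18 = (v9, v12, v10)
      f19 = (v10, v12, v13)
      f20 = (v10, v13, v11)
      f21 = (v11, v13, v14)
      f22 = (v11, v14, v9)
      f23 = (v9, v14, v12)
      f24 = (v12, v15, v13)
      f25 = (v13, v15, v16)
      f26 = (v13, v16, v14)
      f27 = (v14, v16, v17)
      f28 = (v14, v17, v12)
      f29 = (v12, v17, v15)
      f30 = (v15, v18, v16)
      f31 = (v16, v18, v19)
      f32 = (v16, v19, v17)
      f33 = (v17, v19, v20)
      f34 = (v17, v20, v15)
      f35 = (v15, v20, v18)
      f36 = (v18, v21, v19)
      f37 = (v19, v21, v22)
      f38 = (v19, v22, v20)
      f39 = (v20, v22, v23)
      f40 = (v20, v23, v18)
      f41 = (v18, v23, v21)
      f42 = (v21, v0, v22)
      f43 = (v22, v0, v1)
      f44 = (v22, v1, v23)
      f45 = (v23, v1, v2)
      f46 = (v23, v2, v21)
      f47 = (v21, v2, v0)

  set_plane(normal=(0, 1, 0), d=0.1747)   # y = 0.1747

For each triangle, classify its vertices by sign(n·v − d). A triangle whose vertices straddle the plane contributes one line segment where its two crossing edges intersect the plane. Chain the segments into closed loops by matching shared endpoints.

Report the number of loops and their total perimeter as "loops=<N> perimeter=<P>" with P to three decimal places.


loops=2 perimeter=8.002

Straddling triangles (12 of 48):
  (v0,v3,v1) [-+-] → (3.04764, 0.1747, 0)–(1.9841, 0.1747, 0.613999)  len=1.2281
  (v1,v3,v4) [-++] → (1.9841, 0.1747, 0.613999)–(1.89264, 0.1747, 0.6668)  len=0.1056
  (v1,v4,v2) [-+-] → (1.89264, 0.1747, 0.6668)–(1.89264, 0.1747, -0.499128)  len=1.1659
  (v2,v4,v5) [-++] → (1.89264, 0.1747, -0.499128)–(1.89264, 0.1747, -0.6668)  len=0.1677
  (v2,v5,v0) [-+-] → (1.89264, 0.1747, -0.6668)–(2.90243, 0.1747, -0.0838359)  len=1.1660
  (v0,v5,v3) [-++] → (2.90243, 0.1747, -0.0838359)–(3.04764, 0.1747, 0)  len=0.1677
  (v9,v12,v10) [+-+] → (-3.04764, 0.1747, 0)–(-2.90243, 0.1747, 0.0838359)  len=0.1677
  (v10,v12,v13) [+--] → (-2.90243, 0.1747, 0.0838359)–(-1.89264, 0.1747, 0.6668)  len=1.1660
  (v10,v13,v11) [+-+] → (-1.89264, 0.1747, 0.6668)–(-1.89264, 0.1747, 0.499128)  len=0.1677
  (v11,v13,v14) [+--] → (-1.89264, 0.1747, 0.499128)–(-1.89264, 0.1747, -0.6668)  len=1.1659
  (v11,v14,v9) [+-+] → (-1.89264, 0.1747, -0.6668)–(-1.9841, 0.1747, -0.613999)  len=0.1056
  (v9,v14,v12) [+--] → (-1.9841, 0.1747, -0.613999)–(-3.04764, 0.1747, 0)  len=1.2281

Chained into 2 loop(s):
  loop 1: 6 segments, perimeter = 4.0009
  loop 2: 6 segments, perimeter = 4.0009
Total perimeter = 8.002


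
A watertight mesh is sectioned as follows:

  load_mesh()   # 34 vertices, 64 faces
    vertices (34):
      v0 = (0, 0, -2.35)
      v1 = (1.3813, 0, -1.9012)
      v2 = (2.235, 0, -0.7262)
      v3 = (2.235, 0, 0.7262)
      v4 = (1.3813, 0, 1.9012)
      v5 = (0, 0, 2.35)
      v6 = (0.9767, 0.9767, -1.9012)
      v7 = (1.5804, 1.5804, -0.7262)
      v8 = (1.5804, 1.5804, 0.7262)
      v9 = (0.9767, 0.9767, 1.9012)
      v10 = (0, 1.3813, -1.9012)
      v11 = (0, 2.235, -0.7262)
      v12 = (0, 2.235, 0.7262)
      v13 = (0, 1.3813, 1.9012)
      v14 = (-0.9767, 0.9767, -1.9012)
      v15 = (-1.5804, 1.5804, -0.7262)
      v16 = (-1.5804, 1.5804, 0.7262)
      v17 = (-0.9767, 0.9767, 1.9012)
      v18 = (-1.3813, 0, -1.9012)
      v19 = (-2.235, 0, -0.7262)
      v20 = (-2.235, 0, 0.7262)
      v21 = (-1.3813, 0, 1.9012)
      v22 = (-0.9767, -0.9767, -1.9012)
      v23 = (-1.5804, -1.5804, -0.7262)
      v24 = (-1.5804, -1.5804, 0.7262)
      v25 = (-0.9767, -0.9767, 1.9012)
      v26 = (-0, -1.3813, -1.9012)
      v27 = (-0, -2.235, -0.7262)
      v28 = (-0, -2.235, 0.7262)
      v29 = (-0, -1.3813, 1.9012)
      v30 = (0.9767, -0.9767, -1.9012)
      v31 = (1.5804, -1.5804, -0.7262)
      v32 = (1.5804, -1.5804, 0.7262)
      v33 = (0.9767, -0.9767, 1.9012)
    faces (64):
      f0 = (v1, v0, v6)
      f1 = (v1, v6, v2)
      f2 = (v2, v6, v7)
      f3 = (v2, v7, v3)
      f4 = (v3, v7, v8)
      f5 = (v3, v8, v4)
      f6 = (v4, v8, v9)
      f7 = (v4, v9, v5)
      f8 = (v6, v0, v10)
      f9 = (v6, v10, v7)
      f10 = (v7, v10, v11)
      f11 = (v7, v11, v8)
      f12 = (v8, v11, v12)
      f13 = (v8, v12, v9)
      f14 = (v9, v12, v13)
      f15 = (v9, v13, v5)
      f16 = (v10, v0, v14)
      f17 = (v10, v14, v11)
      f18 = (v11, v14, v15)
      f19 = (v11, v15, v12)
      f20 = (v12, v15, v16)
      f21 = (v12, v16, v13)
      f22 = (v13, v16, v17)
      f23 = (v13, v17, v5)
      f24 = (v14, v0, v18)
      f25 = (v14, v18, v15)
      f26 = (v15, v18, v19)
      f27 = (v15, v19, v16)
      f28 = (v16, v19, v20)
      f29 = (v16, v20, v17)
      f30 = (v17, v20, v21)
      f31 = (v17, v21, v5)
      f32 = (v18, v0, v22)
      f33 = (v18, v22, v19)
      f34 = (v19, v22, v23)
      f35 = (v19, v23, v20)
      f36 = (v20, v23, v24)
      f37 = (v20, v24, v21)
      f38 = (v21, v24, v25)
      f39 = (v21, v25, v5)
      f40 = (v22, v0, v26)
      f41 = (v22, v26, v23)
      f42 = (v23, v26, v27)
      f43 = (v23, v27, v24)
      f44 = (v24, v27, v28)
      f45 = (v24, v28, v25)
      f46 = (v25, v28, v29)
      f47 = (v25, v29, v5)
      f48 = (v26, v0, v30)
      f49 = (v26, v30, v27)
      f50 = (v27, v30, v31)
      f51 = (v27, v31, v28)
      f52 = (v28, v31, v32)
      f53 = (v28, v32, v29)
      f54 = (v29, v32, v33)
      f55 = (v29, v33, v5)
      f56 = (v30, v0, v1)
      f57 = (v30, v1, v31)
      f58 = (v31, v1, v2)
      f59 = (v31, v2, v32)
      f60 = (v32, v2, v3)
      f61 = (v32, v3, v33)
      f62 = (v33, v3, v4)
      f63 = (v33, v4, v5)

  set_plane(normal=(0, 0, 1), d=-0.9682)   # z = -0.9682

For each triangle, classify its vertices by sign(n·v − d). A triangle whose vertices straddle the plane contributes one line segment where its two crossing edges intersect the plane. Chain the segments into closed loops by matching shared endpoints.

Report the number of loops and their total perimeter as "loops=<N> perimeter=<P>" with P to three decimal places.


Straddling triangles (16 of 64):
  (v1,v6,v2) [--+] → (1.97584, 0.201159, -0.9682)–(2.05917, 0, -0.9682)  len=0.2177
  (v2,v6,v7) [+-+] → (1.97584, 0.201159, -0.9682)–(1.45606, 1.45606, -0.9682)  len=1.3583
  (v6,v10,v7) [--+] → (1.2549, 1.53939, -0.9682)–(1.45606, 1.45606, -0.9682)  len=0.2177
  (v7,v10,v11) [+-+] → (1.2549, 1.53939, -0.9682)–(0, 2.05917, -0.9682)  len=1.3583
  (v10,v14,v11) [--+] → (-0.201159, 1.97584, -0.9682)–(0, 2.05917, -0.9682)  len=0.2177
  (v11,v14,v15) [+-+] → (-0.201159, 1.97584, -0.9682)–(-1.45606, 1.45606, -0.9682)  len=1.3583
  (v14,v18,v15) [--+] → (-1.53939, 1.2549, -0.9682)–(-1.45606, 1.45606, -0.9682)  len=0.2177
  (v15,v18,v19) [+-+] → (-1.53939, 1.2549, -0.9682)–(-2.05917, 0, -0.9682)  len=1.3583
  (v18,v22,v19) [--+] → (-1.97584, -0.201159, -0.9682)–(-2.05917, 0, -0.9682)  len=0.2177
  (v19,v22,v23) [+-+] → (-1.97584, -0.201159, -0.9682)–(-1.45606, -1.45606, -0.9682)  len=1.3583
  (v22,v26,v23) [--+] → (-1.2549, -1.53939, -0.9682)–(-1.45606, -1.45606, -0.9682)  len=0.2177
  (v23,v26,v27) [+-+] → (-1.2549, -1.53939, -0.9682)–(0, -2.05917, -0.9682)  len=1.3583
  (v26,v30,v27) [--+] → (0.201159, -1.97584, -0.9682)–(0, -2.05917, -0.9682)  len=0.2177
  (v27,v30,v31) [+-+] → (0.201159, -1.97584, -0.9682)–(1.45606, -1.45606, -0.9682)  len=1.3583
  (v30,v1,v31) [--+] → (1.53939, -1.2549, -0.9682)–(1.45606, -1.45606, -0.9682)  len=0.2177
  (v31,v1,v2) [+-+] → (1.53939, -1.2549, -0.9682)–(2.05917, 0, -0.9682)  len=1.3583

Chained into 1 loop(s):
  loop 1: 16 segments, perimeter = 12.6082
Total perimeter = 12.608

loops=1 perimeter=12.608


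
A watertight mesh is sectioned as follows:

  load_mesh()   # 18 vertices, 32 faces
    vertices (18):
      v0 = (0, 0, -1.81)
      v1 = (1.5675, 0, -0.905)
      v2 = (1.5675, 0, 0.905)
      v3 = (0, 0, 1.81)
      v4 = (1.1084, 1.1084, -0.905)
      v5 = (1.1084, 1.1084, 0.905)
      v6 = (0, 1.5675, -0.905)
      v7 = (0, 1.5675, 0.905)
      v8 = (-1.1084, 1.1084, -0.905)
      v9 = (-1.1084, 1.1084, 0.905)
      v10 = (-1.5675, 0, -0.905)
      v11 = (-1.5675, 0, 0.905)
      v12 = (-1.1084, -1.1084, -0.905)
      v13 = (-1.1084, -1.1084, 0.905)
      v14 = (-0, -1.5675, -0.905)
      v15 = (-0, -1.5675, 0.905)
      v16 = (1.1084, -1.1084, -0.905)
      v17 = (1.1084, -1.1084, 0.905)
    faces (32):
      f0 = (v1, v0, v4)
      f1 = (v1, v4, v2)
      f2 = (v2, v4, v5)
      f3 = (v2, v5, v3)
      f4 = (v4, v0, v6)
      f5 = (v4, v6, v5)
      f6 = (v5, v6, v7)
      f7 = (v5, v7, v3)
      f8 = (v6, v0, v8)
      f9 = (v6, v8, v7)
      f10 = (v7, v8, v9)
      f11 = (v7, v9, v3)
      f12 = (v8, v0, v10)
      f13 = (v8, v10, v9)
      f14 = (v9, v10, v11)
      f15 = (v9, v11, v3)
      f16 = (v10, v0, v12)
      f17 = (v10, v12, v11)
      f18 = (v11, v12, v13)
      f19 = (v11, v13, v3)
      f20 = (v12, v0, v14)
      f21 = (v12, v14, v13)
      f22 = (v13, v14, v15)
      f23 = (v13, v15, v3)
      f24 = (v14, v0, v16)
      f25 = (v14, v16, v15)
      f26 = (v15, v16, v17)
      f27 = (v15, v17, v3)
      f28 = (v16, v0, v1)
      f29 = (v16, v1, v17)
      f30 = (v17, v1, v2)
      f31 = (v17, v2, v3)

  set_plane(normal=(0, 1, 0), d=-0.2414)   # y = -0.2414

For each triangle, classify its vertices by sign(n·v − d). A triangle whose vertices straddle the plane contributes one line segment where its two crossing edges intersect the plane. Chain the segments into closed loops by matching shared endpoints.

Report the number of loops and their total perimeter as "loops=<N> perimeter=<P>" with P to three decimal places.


Straddling triangles (12 of 32):
  (v10,v0,v12) [++-] → (-0.2414, -0.2414, -1.6129)–(-1.46751, -0.2414, -0.905)  len=1.4158
  (v10,v12,v11) [+-+] → (-1.46751, -0.2414, -0.905)–(-1.46751, -0.2414, 0.510798)  len=1.4158
  (v11,v12,v13) [+--] → (-1.46751, -0.2414, 0.510798)–(-1.46751, -0.2414, 0.905)  len=0.3942
  (v11,v13,v3) [+-+] → (-1.46751, -0.2414, 0.905)–(-0.2414, -0.2414, 1.6129)  len=1.4158
  (v12,v0,v14) [-+-] → (-0.2414, -0.2414, -1.6129)–(0, -0.2414, -1.67063)  len=0.2482
  (v13,v15,v3) [--+] → (0, -0.2414, 1.67063)–(-0.2414, -0.2414, 1.6129)  len=0.2482
  (v14,v0,v16) [-+-] → (0, -0.2414, -1.67063)–(0.2414, -0.2414, -1.6129)  len=0.2482
  (v15,v17,v3) [--+] → (0.2414, -0.2414, 1.6129)–(0, -0.2414, 1.67063)  len=0.2482
  (v16,v0,v1) [-++] → (0.2414, -0.2414, -1.6129)–(1.46751, -0.2414, -0.905)  len=1.4158
  (v16,v1,v17) [-+-] → (1.46751, -0.2414, -0.905)–(1.46751, -0.2414, -0.510798)  len=0.3942
  (v17,v1,v2) [-++] → (1.46751, -0.2414, -0.510798)–(1.46751, -0.2414, 0.905)  len=1.4158
  (v17,v2,v3) [-++] → (1.46751, -0.2414, 0.905)–(0.2414, -0.2414, 1.6129)  len=1.4158

Chained into 1 loop(s):
  loop 1: 12 segments, perimeter = 10.2760
Total perimeter = 10.276

loops=1 perimeter=10.276


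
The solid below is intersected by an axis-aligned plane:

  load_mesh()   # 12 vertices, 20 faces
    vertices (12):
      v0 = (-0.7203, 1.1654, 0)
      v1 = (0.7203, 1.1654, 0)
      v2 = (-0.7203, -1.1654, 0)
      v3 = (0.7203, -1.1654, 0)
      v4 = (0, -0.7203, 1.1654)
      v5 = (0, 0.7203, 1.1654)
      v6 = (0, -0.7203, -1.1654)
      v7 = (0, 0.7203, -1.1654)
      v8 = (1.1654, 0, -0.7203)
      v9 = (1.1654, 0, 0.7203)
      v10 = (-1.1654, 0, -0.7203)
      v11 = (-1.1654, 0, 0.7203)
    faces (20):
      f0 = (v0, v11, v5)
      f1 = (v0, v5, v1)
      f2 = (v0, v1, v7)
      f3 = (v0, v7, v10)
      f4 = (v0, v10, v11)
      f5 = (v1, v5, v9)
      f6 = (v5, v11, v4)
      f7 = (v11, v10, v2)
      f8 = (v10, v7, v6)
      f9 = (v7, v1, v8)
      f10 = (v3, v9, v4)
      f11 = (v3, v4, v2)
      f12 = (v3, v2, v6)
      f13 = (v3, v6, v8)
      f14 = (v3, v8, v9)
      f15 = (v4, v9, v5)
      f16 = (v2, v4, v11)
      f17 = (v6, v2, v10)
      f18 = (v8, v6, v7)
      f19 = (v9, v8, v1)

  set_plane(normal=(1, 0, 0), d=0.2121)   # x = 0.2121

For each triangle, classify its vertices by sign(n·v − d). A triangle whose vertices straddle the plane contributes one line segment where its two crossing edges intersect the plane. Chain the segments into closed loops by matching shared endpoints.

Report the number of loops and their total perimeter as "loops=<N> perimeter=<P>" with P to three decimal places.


Straddling triangles (10 of 20):
  (v0,v5,v1) [--+] → (0.2121, 0.851364, 0.822236)–(0.2121, 1.1654, 0)  len=0.8802
  (v0,v1,v7) [-+-] → (0.2121, 1.1654, 0)–(0.2121, 0.851364, -0.822236)  len=0.8802
  (v1,v5,v9) [+-+] → (0.2121, 0.851364, 0.822236)–(0.2121, 0.589207, 1.08439)  len=0.3707
  (v7,v1,v8) [-++] → (0.2121, 0.851364, -0.822236)–(0.2121, 0.589207, -1.08439)  len=0.3707
  (v3,v9,v4) [++-] → (0.2121, -0.589207, 1.08439)–(0.2121, -0.851364, 0.822236)  len=0.3707
  (v3,v4,v2) [+--] → (0.2121, -0.851364, 0.822236)–(0.2121, -1.1654, 0)  len=0.8802
  (v3,v2,v6) [+--] → (0.2121, -1.1654, 0)–(0.2121, -0.851364, -0.822236)  len=0.8802
  (v3,v6,v8) [+-+] → (0.2121, -0.851364, -0.822236)–(0.2121, -0.589207, -1.08439)  len=0.3707
  (v4,v9,v5) [-+-] → (0.2121, -0.589207, 1.08439)–(0.2121, 0.589207, 1.08439)  len=1.1784
  (v8,v6,v7) [+--] → (0.2121, -0.589207, -1.08439)–(0.2121, 0.589207, -1.08439)  len=1.1784

Chained into 1 loop(s):
  loop 1: 10 segments, perimeter = 7.3605
Total perimeter = 7.360

loops=1 perimeter=7.360


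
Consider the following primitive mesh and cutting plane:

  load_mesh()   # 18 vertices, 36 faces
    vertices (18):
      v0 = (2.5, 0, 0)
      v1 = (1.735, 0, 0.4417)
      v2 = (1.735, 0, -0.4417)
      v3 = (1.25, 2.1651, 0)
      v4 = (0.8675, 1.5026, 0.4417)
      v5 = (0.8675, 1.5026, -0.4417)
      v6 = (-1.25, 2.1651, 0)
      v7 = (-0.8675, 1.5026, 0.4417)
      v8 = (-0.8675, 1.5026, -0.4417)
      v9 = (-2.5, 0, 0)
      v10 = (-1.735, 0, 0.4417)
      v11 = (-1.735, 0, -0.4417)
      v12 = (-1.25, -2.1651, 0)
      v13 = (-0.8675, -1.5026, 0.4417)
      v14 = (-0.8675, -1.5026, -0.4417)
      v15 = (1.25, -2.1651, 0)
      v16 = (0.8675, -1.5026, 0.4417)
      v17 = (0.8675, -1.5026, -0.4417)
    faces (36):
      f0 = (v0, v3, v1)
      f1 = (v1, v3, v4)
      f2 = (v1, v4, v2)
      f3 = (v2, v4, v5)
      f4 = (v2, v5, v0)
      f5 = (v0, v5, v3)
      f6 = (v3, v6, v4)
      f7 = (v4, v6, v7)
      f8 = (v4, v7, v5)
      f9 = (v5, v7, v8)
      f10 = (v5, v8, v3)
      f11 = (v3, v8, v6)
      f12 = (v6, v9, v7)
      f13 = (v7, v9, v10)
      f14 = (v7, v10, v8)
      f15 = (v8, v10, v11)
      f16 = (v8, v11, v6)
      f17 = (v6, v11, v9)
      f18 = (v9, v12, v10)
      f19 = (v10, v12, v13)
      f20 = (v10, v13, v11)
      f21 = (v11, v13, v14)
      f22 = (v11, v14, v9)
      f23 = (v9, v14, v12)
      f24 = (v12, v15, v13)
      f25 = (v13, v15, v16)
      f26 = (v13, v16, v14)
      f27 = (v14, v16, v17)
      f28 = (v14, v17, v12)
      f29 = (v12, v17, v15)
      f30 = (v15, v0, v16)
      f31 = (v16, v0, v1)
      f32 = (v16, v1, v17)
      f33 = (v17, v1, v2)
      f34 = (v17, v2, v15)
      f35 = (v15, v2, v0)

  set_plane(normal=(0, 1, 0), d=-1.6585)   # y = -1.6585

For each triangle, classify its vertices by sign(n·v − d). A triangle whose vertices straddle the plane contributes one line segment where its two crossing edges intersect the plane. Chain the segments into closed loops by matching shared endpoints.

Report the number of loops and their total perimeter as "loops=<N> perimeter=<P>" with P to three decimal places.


loops=1 perimeter=6.532

Straddling triangles (10 of 36):
  (v9,v12,v10) [+-+] → (-1.54248, -1.6585, 0)–(-1.36348, -1.6585, 0.103351)  len=0.2067
  (v10,v12,v13) [+-+] → (-1.36348, -1.6585, 0.103351)–(-0.95751, -1.6585, 0.337759)  len=0.4688
  (v9,v14,v12) [++-] → (-0.95751, -1.6585, -0.337759)–(-1.54248, -1.6585, 0)  len=0.6755
  (v12,v15,v13) [--+] → (-0.369208, -1.6585, 0.337759)–(-0.95751, -1.6585, 0.337759)  len=0.5883
  (v13,v15,v16) [+-+] → (-0.369208, -1.6585, 0.337759)–(0.95751, -1.6585, 0.337759)  len=1.3267
  (v14,v17,v12) [++-] → (0.369208, -1.6585, -0.337759)–(-0.95751, -1.6585, -0.337759)  len=1.3267
  (v12,v17,v15) [-+-] → (0.369208, -1.6585, -0.337759)–(0.95751, -1.6585, -0.337759)  len=0.5883
  (v15,v0,v16) [-++] → (1.54248, -1.6585, 0)–(0.95751, -1.6585, 0.337759)  len=0.6755
  (v17,v2,v15) [++-] → (1.36348, -1.6585, -0.103351)–(0.95751, -1.6585, -0.337759)  len=0.4688
  (v15,v2,v0) [-++] → (1.36348, -1.6585, -0.103351)–(1.54248, -1.6585, 0)  len=0.2067

Chained into 1 loop(s):
  loop 1: 10 segments, perimeter = 6.5320
Total perimeter = 6.532


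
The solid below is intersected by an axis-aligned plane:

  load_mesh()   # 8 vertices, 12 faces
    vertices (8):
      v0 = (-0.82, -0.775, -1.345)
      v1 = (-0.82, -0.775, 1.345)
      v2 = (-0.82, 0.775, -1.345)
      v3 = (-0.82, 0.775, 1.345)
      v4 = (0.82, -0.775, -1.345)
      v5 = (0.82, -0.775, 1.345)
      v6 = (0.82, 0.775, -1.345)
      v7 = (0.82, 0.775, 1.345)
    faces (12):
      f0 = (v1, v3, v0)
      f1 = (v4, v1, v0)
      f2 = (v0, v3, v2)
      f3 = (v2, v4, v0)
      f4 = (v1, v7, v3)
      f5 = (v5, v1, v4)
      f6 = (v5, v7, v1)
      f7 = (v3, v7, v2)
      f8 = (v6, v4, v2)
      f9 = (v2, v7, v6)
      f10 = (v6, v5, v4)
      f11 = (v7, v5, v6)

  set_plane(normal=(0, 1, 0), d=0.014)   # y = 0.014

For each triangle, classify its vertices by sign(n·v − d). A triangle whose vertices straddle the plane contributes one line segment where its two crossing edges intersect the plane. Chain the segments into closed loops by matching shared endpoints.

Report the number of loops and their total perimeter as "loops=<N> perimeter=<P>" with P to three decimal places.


Straddling triangles (8 of 12):
  (v1,v3,v0) [-+-] → (-0.82, 0.014, 1.345)–(-0.82, 0.014, 0.0242968)  len=1.3207
  (v0,v3,v2) [-++] → (-0.82, 0.014, 0.0242968)–(-0.82, 0.014, -1.345)  len=1.3693
  (v2,v4,v0) [+--] → (-0.0148129, 0.014, -1.345)–(-0.82, 0.014, -1.345)  len=0.8052
  (v1,v7,v3) [-++] → (0.0148129, 0.014, 1.345)–(-0.82, 0.014, 1.345)  len=0.8348
  (v5,v7,v1) [-+-] → (0.82, 0.014, 1.345)–(0.0148129, 0.014, 1.345)  len=0.8052
  (v6,v4,v2) [+-+] → (0.82, 0.014, -1.345)–(-0.0148129, 0.014, -1.345)  len=0.8348
  (v6,v5,v4) [+--] → (0.82, 0.014, -0.0242968)–(0.82, 0.014, -1.345)  len=1.3207
  (v7,v5,v6) [+-+] → (0.82, 0.014, 1.345)–(0.82, 0.014, -0.0242968)  len=1.3693

Chained into 1 loop(s):
  loop 1: 8 segments, perimeter = 8.6600
Total perimeter = 8.660

loops=1 perimeter=8.660


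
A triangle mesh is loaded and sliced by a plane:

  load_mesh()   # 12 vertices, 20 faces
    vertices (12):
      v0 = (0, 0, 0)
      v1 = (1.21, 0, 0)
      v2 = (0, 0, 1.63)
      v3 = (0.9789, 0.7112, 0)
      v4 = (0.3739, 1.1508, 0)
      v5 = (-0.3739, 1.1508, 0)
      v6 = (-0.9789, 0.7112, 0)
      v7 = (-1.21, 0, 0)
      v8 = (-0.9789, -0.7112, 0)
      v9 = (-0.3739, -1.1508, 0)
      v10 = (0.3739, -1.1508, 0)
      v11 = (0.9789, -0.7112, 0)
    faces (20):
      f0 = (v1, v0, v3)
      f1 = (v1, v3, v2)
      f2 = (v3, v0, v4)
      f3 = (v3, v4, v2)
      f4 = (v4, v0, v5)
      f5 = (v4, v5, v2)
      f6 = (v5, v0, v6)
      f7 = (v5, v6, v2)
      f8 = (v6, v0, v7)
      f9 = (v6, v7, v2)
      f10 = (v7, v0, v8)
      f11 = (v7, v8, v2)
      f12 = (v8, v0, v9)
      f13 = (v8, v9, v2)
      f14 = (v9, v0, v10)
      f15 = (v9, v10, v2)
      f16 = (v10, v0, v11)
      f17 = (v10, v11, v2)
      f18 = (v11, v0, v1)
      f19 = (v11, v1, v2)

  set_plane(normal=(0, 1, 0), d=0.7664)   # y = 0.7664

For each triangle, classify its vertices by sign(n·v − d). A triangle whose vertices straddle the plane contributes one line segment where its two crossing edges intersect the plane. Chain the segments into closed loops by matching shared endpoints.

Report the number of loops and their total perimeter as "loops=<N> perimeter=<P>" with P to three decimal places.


Straddling triangles (6 of 20):
  (v3,v0,v4) [--+] → (0.249007, 0.7664, 0)–(0.902931, 0.7664, 0)  len=0.6539
  (v3,v4,v2) [-+-] → (0.902931, 0.7664, 0)–(0.249007, 0.7664, 0.544466)  len=0.8509
  (v4,v0,v5) [+-+] → (0.249007, 0.7664, 0)–(-0.249007, 0.7664, 0)  len=0.4980
  (v4,v5,v2) [++-] → (-0.249007, 0.7664, 0.544466)–(0.249007, 0.7664, 0.544466)  len=0.4980
  (v5,v0,v6) [+--] → (-0.249007, 0.7664, 0)–(-0.902931, 0.7664, 0)  len=0.6539
  (v5,v6,v2) [+--] → (-0.902931, 0.7664, 0)–(-0.249007, 0.7664, 0.544466)  len=0.8509

Chained into 1 loop(s):
  loop 1: 6 segments, perimeter = 4.0057
Total perimeter = 4.006

loops=1 perimeter=4.006


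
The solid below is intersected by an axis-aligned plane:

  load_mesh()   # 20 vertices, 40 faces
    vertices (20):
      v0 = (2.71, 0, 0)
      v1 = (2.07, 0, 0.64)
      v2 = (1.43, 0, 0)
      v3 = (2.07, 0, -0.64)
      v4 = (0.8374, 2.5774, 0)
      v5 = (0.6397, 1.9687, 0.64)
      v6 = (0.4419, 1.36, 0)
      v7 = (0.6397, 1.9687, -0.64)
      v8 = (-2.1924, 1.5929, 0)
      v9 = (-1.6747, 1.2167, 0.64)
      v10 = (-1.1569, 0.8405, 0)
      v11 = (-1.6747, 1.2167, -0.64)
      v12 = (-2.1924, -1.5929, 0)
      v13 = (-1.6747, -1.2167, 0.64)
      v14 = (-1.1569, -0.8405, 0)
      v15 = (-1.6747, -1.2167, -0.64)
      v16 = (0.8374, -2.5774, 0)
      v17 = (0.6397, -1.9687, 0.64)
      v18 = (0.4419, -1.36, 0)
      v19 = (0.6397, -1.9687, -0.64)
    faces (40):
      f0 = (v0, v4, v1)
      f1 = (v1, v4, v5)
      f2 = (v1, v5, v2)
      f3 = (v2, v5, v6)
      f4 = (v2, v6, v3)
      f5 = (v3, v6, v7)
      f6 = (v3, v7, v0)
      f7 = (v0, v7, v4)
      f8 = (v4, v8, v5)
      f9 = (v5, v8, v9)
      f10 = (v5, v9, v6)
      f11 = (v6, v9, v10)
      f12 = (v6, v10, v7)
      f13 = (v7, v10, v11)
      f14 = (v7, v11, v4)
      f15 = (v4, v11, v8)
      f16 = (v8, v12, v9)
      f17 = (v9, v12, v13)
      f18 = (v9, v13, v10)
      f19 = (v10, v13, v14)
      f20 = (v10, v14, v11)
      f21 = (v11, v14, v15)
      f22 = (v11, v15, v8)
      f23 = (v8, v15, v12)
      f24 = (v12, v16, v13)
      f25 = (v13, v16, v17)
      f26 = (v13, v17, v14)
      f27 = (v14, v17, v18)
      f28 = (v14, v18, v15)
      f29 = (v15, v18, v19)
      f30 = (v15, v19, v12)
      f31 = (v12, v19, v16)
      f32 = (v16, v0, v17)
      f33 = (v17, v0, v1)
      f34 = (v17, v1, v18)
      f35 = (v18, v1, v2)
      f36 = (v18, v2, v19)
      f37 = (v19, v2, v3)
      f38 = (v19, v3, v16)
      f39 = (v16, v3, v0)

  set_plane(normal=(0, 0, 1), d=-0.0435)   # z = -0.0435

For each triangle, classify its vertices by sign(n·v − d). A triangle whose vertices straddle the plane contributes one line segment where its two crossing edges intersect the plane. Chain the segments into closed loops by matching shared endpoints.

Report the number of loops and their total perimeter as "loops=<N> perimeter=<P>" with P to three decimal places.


loops=2 perimeter=24.334

Straddling triangles (20 of 40):
  (v2,v6,v3) [++-] → (0.55256, 1.26756, -0.0435)–(1.4735, 0, -0.0435)  len=1.5668
  (v3,v6,v7) [-+-] → (0.55256, 1.26756, -0.0435)–(0.455344, 1.40137, -0.0435)  len=0.1654
  (v3,v7,v0) [--+] → (2.56928, 0.13381, -0.0435)–(2.6665, 0, -0.0435)  len=0.1654
  (v0,v7,v4) [+-+] → (2.56928, 0.13381, -0.0435)–(0.823963, 2.53603, -0.0435)  len=2.9693
  (v6,v10,v7) [++-] → (-1.03479, 0.917182, -0.0435)–(0.455344, 1.40137, -0.0435)  len=1.5668
  (v7,v10,v11) [-+-] → (-1.03479, 0.917182, -0.0435)–(-1.19209, 0.86607, -0.0435)  len=0.1654
  (v7,v11,v4) [--+] → (0.666656, 2.48491, -0.0435)–(0.823963, 2.53603, -0.0435)  len=0.1654
  (v4,v11,v8) [+-+] → (0.666656, 2.48491, -0.0435)–(-2.15721, 1.56733, -0.0435)  len=2.9692
  (v10,v14,v11) [++-] → (-1.19209, -0.700675, -0.0435)–(-1.19209, 0.86607, -0.0435)  len=1.5667
  (v11,v14,v15) [-+-] → (-1.19209, -0.700675, -0.0435)–(-1.19209, -0.86607, -0.0435)  len=0.1654
  (v11,v15,v8) [--+] → (-2.15721, 1.40193, -0.0435)–(-2.15721, 1.56733, -0.0435)  len=0.1654
  (v8,v15,v12) [+-+] → (-2.15721, 1.40193, -0.0435)–(-2.15721, -1.56733, -0.0435)  len=2.9693
  (v14,v18,v15) [++-] → (0.298037, -1.35026, -0.0435)–(-1.19209, -0.86607, -0.0435)  len=1.5668
  (v15,v18,v19) [-+-] → (0.298037, -1.35026, -0.0435)–(0.455344, -1.40137, -0.0435)  len=0.1654
  (v15,v19,v12) [--+] → (-1.99991, -1.61844, -0.0435)–(-2.15721, -1.56733, -0.0435)  len=0.1654
  (v12,v19,v16) [+-+] → (-1.99991, -1.61844, -0.0435)–(0.823963, -2.53603, -0.0435)  len=2.9692
  (v18,v2,v19) [++-] → (1.37628, -0.13381, -0.0435)–(0.455344, -1.40137, -0.0435)  len=1.5668
  (v19,v2,v3) [-+-] → (1.37628, -0.13381, -0.0435)–(1.4735, 0, -0.0435)  len=0.1654
  (v19,v3,v16) [--+] → (0.921178, -2.40222, -0.0435)–(0.823963, -2.53603, -0.0435)  len=0.1654
  (v16,v3,v0) [+-+] → (0.921178, -2.40222, -0.0435)–(2.6665, 0, -0.0435)  len=2.9693

Chained into 2 loop(s):
  loop 1: 10 segments, perimeter = 8.6610
  loop 2: 10 segments, perimeter = 15.6733
Total perimeter = 24.334


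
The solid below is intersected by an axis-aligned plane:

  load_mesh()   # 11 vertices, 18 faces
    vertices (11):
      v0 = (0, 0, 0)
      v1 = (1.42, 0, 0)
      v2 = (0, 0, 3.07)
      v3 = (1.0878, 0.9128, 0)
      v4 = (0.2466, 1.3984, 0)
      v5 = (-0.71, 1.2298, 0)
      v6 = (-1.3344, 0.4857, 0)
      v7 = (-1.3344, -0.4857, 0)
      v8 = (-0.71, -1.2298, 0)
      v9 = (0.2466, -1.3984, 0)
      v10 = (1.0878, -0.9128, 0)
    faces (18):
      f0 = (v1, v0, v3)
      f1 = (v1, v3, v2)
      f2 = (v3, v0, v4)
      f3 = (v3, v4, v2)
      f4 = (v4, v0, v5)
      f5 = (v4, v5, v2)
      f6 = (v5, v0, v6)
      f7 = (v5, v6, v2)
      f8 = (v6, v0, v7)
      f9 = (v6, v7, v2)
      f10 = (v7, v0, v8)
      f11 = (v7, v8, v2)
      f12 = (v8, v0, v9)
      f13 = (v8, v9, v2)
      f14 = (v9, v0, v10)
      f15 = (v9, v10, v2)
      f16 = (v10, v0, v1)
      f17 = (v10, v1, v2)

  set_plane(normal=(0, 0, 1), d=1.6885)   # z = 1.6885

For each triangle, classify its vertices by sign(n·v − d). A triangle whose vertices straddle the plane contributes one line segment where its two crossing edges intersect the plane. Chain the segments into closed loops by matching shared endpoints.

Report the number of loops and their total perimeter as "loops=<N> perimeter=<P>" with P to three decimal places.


Straddling triangles (9 of 18):
  (v1,v3,v2) [--+] → (0.48951, 0.41076, 1.6885)–(0.639, 0, 1.6885)  len=0.4371
  (v3,v4,v2) [--+] → (0.11097, 0.62928, 1.6885)–(0.48951, 0.41076, 1.6885)  len=0.4371
  (v4,v5,v2) [--+] → (-0.3195, 0.55341, 1.6885)–(0.11097, 0.62928, 1.6885)  len=0.4371
  (v5,v6,v2) [--+] → (-0.60048, 0.218565, 1.6885)–(-0.3195, 0.55341, 1.6885)  len=0.4371
  (v6,v7,v2) [--+] → (-0.60048, -0.218565, 1.6885)–(-0.60048, 0.218565, 1.6885)  len=0.4371
  (v7,v8,v2) [--+] → (-0.3195, -0.55341, 1.6885)–(-0.60048, -0.218565, 1.6885)  len=0.4371
  (v8,v9,v2) [--+] → (0.11097, -0.62928, 1.6885)–(-0.3195, -0.55341, 1.6885)  len=0.4371
  (v9,v10,v2) [--+] → (0.48951, -0.41076, 1.6885)–(0.11097, -0.62928, 1.6885)  len=0.4371
  (v10,v1,v2) [--+] → (0.639, 0, 1.6885)–(0.48951, -0.41076, 1.6885)  len=0.4371

Chained into 1 loop(s):
  loop 1: 9 segments, perimeter = 3.9340
Total perimeter = 3.934

loops=1 perimeter=3.934


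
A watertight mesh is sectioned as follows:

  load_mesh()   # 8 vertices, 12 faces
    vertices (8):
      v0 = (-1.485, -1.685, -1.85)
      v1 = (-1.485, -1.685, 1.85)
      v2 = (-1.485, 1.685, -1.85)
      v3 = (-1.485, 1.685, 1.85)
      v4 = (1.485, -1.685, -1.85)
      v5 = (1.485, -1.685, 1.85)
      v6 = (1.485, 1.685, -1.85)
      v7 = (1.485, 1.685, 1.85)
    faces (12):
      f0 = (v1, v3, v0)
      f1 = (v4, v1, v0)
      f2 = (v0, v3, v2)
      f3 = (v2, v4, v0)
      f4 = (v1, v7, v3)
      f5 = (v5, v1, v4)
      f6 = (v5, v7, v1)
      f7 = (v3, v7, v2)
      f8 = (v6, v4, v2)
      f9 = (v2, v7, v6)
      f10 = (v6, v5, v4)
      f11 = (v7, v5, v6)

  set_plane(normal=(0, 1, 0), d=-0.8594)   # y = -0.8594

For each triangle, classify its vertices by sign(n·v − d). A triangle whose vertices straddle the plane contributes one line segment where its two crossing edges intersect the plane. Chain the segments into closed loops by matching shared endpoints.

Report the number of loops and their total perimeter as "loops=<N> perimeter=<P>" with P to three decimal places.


loops=1 perimeter=13.340

Straddling triangles (8 of 12):
  (v1,v3,v0) [-+-] → (-1.485, -0.8594, 1.85)–(-1.485, -0.8594, -0.943555)  len=2.7936
  (v0,v3,v2) [-++] → (-1.485, -0.8594, -0.943555)–(-1.485, -0.8594, -1.85)  len=0.9064
  (v2,v4,v0) [+--] → (0.757394, -0.8594, -1.85)–(-1.485, -0.8594, -1.85)  len=2.2424
  (v1,v7,v3) [-++] → (-0.757394, -0.8594, 1.85)–(-1.485, -0.8594, 1.85)  len=0.7276
  (v5,v7,v1) [-+-] → (1.485, -0.8594, 1.85)–(-0.757394, -0.8594, 1.85)  len=2.2424
  (v6,v4,v2) [+-+] → (1.485, -0.8594, -1.85)–(0.757394, -0.8594, -1.85)  len=0.7276
  (v6,v5,v4) [+--] → (1.485, -0.8594, 0.943555)–(1.485, -0.8594, -1.85)  len=2.7936
  (v7,v5,v6) [+-+] → (1.485, -0.8594, 1.85)–(1.485, -0.8594, 0.943555)  len=0.9064

Chained into 1 loop(s):
  loop 1: 8 segments, perimeter = 13.3400
Total perimeter = 13.340
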